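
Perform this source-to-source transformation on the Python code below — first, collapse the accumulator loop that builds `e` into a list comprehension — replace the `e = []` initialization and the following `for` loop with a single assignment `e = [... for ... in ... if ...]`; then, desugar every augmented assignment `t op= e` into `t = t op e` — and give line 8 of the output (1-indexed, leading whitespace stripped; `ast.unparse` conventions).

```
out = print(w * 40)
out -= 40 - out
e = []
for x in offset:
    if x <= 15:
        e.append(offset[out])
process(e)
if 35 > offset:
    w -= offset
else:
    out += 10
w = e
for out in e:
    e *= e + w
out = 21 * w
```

Transformed code:
out = print(w * 40)
out = out - (40 - out)
e = [offset[out] for x in offset if x <= 15]
process(e)
if 35 > offset:
    w = w - offset
else:
    out = out + 10
w = e
for out in e:
    e = e * (e + w)
out = 21 * w

out = out + 10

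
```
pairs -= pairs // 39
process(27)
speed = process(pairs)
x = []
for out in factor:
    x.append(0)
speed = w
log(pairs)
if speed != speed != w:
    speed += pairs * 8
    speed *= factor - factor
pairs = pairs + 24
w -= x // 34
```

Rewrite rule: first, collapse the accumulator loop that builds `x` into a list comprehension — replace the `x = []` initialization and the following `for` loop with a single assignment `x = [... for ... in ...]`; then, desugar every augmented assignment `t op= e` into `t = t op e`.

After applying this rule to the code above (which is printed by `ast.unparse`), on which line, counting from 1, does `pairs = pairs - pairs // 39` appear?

Transformed code:
pairs = pairs - pairs // 39
process(27)
speed = process(pairs)
x = [0 for out in factor]
speed = w
log(pairs)
if speed != speed != w:
    speed = speed + pairs * 8
    speed = speed * (factor - factor)
pairs = pairs + 24
w = w - x // 34

1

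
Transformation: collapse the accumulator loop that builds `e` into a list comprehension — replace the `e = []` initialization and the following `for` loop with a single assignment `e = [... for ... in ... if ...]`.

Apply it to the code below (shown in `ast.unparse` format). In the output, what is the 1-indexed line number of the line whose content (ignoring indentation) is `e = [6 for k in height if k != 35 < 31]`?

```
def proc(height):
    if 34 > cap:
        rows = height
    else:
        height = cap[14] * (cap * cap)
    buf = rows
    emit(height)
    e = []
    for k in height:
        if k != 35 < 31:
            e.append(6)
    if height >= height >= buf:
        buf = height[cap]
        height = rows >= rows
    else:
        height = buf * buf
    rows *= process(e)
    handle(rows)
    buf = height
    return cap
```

8

Transformed code:
def proc(height):
    if 34 > cap:
        rows = height
    else:
        height = cap[14] * (cap * cap)
    buf = rows
    emit(height)
    e = [6 for k in height if k != 35 < 31]
    if height >= height >= buf:
        buf = height[cap]
        height = rows >= rows
    else:
        height = buf * buf
    rows *= process(e)
    handle(rows)
    buf = height
    return cap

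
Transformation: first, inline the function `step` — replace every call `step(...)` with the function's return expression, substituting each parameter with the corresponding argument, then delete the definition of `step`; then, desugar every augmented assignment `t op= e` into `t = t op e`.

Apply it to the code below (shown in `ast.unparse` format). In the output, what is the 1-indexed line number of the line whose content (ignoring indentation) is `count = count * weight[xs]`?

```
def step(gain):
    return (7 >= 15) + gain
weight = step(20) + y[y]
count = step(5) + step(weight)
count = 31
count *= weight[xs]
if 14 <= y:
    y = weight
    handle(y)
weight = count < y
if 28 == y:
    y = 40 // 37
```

4

Transformed code:
weight = (7 >= 15) + 20 + y[y]
count = (7 >= 15) + 5 + ((7 >= 15) + weight)
count = 31
count = count * weight[xs]
if 14 <= y:
    y = weight
    handle(y)
weight = count < y
if 28 == y:
    y = 40 // 37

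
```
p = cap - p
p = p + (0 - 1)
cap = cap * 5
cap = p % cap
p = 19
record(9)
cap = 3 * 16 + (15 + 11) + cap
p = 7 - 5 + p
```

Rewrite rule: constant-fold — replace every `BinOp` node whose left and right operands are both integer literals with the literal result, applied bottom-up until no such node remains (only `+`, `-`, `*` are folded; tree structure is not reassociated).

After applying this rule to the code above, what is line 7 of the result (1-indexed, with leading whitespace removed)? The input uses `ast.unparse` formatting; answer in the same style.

cap = 74 + cap

Transformed code:
p = cap - p
p = p + -1
cap = cap * 5
cap = p % cap
p = 19
record(9)
cap = 74 + cap
p = 2 + p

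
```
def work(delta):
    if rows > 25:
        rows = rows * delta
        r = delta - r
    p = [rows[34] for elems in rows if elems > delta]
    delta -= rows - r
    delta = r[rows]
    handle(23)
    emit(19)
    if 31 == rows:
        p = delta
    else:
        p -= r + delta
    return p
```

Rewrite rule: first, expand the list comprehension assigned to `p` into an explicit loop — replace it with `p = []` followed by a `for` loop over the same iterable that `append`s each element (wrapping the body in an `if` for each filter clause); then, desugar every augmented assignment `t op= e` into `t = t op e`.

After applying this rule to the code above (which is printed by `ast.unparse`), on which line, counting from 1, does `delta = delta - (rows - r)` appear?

9

Transformed code:
def work(delta):
    if rows > 25:
        rows = rows * delta
        r = delta - r
    p = []
    for elems in rows:
        if elems > delta:
            p.append(rows[34])
    delta = delta - (rows - r)
    delta = r[rows]
    handle(23)
    emit(19)
    if 31 == rows:
        p = delta
    else:
        p = p - (r + delta)
    return p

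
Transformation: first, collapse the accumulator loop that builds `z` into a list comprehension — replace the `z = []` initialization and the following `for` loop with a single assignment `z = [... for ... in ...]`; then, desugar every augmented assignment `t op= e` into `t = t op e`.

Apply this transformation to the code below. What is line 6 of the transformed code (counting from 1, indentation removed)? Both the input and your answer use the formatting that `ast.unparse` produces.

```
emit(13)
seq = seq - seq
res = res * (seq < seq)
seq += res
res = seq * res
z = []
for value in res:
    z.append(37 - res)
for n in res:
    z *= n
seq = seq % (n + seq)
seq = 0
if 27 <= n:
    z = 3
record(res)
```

Transformed code:
emit(13)
seq = seq - seq
res = res * (seq < seq)
seq = seq + res
res = seq * res
z = [37 - res for value in res]
for n in res:
    z = z * n
seq = seq % (n + seq)
seq = 0
if 27 <= n:
    z = 3
record(res)

z = [37 - res for value in res]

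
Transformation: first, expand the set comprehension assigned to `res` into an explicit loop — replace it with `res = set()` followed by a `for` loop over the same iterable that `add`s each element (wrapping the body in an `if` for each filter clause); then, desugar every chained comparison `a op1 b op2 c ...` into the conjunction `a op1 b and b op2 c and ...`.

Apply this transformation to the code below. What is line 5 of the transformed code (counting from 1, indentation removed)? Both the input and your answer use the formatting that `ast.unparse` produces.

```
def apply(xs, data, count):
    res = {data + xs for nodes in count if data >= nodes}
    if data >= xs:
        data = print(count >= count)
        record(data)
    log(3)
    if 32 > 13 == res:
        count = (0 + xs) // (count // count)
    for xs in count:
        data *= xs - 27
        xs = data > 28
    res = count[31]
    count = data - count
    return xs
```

res.add(data + xs)

Transformed code:
def apply(xs, data, count):
    res = set()
    for nodes in count:
        if data >= nodes:
            res.add(data + xs)
    if data >= xs:
        data = print(count >= count)
        record(data)
    log(3)
    if 32 > 13 and 13 == res:
        count = (0 + xs) // (count // count)
    for xs in count:
        data *= xs - 27
        xs = data > 28
    res = count[31]
    count = data - count
    return xs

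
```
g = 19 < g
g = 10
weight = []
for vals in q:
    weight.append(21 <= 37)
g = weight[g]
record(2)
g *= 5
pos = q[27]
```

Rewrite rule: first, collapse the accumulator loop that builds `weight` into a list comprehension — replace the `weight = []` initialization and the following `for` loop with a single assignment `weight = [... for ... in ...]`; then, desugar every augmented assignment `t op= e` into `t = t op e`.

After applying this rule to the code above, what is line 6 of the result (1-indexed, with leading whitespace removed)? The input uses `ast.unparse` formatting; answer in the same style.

Transformed code:
g = 19 < g
g = 10
weight = [21 <= 37 for vals in q]
g = weight[g]
record(2)
g = g * 5
pos = q[27]

g = g * 5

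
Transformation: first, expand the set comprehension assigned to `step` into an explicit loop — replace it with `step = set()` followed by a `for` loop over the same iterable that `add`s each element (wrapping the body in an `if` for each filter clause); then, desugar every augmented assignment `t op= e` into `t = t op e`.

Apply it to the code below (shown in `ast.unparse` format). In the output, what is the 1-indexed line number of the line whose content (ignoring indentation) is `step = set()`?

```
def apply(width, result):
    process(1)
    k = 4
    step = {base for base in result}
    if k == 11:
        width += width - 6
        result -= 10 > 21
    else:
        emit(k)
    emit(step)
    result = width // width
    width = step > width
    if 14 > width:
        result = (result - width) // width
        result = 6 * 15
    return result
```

4

Transformed code:
def apply(width, result):
    process(1)
    k = 4
    step = set()
    for base in result:
        step.add(base)
    if k == 11:
        width = width + (width - 6)
        result = result - (10 > 21)
    else:
        emit(k)
    emit(step)
    result = width // width
    width = step > width
    if 14 > width:
        result = (result - width) // width
        result = 6 * 15
    return result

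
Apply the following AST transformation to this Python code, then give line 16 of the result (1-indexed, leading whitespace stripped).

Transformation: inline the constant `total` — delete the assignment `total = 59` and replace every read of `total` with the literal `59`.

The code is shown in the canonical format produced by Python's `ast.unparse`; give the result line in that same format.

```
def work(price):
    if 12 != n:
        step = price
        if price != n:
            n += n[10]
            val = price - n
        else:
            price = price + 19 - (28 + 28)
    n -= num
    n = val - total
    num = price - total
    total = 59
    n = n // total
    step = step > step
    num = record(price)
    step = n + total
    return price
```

return price

Transformed code:
def work(price):
    if 12 != n:
        step = price
        if price != n:
            n += n[10]
            val = price - n
        else:
            price = price + 19 - (28 + 28)
    n -= num
    n = val - 59
    num = price - 59
    n = n // 59
    step = step > step
    num = record(price)
    step = n + 59
    return price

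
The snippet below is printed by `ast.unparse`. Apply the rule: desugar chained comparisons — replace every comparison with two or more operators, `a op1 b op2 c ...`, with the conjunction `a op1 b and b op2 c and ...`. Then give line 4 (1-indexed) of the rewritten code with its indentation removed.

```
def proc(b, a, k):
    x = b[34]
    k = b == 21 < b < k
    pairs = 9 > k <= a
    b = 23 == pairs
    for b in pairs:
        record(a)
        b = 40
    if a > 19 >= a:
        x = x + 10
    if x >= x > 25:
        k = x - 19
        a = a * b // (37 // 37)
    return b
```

pairs = 9 > k and k <= a

Transformed code:
def proc(b, a, k):
    x = b[34]
    k = b == 21 and 21 < b and (b < k)
    pairs = 9 > k and k <= a
    b = 23 == pairs
    for b in pairs:
        record(a)
        b = 40
    if a > 19 and 19 >= a:
        x = x + 10
    if x >= x and x > 25:
        k = x - 19
        a = a * b // (37 // 37)
    return b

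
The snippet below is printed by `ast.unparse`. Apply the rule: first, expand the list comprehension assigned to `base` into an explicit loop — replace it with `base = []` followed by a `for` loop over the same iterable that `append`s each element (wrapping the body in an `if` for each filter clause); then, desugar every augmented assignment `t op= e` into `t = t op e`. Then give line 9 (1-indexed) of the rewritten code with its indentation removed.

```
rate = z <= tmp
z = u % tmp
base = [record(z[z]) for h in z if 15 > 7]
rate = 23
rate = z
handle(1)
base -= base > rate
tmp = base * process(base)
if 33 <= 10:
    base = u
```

Transformed code:
rate = z <= tmp
z = u % tmp
base = []
for h in z:
    if 15 > 7:
        base.append(record(z[z]))
rate = 23
rate = z
handle(1)
base = base - (base > rate)
tmp = base * process(base)
if 33 <= 10:
    base = u

handle(1)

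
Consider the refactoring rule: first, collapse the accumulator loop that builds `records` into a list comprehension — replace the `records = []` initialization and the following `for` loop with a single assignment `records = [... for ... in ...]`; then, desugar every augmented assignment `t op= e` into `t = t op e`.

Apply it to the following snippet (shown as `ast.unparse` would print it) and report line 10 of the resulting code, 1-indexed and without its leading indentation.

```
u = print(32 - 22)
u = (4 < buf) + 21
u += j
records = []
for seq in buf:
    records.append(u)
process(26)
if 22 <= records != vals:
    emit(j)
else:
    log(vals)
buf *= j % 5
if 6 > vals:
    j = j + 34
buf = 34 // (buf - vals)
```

buf = buf * (j % 5)

Transformed code:
u = print(32 - 22)
u = (4 < buf) + 21
u = u + j
records = [u for seq in buf]
process(26)
if 22 <= records != vals:
    emit(j)
else:
    log(vals)
buf = buf * (j % 5)
if 6 > vals:
    j = j + 34
buf = 34 // (buf - vals)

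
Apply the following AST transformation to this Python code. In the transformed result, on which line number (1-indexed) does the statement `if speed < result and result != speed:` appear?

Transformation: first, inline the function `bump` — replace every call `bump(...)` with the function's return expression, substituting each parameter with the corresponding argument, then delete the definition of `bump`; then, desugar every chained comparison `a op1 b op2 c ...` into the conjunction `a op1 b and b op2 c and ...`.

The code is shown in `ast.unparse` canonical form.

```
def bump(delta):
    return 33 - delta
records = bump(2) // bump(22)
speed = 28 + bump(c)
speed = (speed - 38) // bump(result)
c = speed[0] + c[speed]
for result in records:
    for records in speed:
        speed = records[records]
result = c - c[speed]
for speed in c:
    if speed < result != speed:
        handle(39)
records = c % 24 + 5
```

10

Transformed code:
records = (33 - 2) // (33 - 22)
speed = 28 + (33 - c)
speed = (speed - 38) // (33 - result)
c = speed[0] + c[speed]
for result in records:
    for records in speed:
        speed = records[records]
result = c - c[speed]
for speed in c:
    if speed < result and result != speed:
        handle(39)
records = c % 24 + 5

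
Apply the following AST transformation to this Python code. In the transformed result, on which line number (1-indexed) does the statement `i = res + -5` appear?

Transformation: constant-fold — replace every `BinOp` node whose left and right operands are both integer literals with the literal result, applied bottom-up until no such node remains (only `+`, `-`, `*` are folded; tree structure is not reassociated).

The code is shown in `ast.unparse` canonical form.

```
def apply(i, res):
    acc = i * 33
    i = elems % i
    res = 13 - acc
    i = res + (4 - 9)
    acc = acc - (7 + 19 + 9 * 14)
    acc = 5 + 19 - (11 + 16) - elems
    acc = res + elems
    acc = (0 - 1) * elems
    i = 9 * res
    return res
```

5

Transformed code:
def apply(i, res):
    acc = i * 33
    i = elems % i
    res = 13 - acc
    i = res + -5
    acc = acc - 152
    acc = -3 - elems
    acc = res + elems
    acc = -1 * elems
    i = 9 * res
    return res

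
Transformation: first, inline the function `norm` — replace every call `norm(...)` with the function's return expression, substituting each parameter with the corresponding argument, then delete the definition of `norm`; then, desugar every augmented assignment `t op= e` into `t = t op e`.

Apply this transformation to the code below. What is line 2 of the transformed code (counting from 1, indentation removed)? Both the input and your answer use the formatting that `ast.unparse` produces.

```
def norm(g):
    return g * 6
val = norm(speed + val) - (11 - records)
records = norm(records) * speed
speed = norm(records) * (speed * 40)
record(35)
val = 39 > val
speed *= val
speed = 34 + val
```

records = records * 6 * speed

Transformed code:
val = (speed + val) * 6 - (11 - records)
records = records * 6 * speed
speed = records * 6 * (speed * 40)
record(35)
val = 39 > val
speed = speed * val
speed = 34 + val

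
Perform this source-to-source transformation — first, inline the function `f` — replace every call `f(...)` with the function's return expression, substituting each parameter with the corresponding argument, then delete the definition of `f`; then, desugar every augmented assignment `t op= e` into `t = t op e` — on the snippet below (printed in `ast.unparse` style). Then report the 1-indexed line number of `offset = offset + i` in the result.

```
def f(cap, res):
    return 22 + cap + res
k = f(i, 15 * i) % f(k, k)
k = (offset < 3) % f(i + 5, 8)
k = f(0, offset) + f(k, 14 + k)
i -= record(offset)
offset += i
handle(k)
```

5

Transformed code:
k = (22 + i + 15 * i) % (22 + k + k)
k = (offset < 3) % (22 + (i + 5) + 8)
k = 22 + 0 + offset + (22 + k + (14 + k))
i = i - record(offset)
offset = offset + i
handle(k)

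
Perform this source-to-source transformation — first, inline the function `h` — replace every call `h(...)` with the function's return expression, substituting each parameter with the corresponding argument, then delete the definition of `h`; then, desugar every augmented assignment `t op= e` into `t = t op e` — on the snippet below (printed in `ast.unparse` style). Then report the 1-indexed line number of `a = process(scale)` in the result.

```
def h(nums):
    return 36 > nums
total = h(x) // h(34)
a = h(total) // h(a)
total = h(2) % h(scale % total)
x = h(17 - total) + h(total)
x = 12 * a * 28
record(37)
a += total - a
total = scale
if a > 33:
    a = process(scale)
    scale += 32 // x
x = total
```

10

Transformed code:
total = (36 > x) // (36 > 34)
a = (36 > total) // (36 > a)
total = (36 > 2) % (36 > scale % total)
x = (36 > 17 - total) + (36 > total)
x = 12 * a * 28
record(37)
a = a + (total - a)
total = scale
if a > 33:
    a = process(scale)
    scale = scale + 32 // x
x = total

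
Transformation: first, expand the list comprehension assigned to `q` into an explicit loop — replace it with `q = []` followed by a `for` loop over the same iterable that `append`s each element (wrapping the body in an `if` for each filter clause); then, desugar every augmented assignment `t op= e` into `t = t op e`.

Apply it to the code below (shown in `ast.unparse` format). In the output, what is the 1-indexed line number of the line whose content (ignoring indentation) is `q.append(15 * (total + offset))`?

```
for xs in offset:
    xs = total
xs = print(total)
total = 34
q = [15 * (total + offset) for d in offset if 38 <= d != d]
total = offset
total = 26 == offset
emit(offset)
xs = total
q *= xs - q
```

Transformed code:
for xs in offset:
    xs = total
xs = print(total)
total = 34
q = []
for d in offset:
    if 38 <= d != d:
        q.append(15 * (total + offset))
total = offset
total = 26 == offset
emit(offset)
xs = total
q = q * (xs - q)

8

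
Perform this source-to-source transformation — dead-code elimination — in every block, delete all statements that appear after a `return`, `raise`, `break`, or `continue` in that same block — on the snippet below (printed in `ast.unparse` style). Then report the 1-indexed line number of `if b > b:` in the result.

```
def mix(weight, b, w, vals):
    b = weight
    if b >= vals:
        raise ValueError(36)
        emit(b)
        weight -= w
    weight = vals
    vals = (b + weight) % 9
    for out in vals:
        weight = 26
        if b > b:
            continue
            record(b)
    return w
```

Transformed code:
def mix(weight, b, w, vals):
    b = weight
    if b >= vals:
        raise ValueError(36)
    weight = vals
    vals = (b + weight) % 9
    for out in vals:
        weight = 26
        if b > b:
            continue
    return w

9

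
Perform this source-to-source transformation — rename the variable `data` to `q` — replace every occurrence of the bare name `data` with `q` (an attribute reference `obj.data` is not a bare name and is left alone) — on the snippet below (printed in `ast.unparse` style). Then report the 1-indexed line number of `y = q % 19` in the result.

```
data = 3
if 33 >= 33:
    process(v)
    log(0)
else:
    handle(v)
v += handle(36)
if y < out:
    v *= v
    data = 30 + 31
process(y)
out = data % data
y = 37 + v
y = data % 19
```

Transformed code:
q = 3
if 33 >= 33:
    process(v)
    log(0)
else:
    handle(v)
v += handle(36)
if y < out:
    v *= v
    q = 30 + 31
process(y)
out = q % q
y = 37 + v
y = q % 19

14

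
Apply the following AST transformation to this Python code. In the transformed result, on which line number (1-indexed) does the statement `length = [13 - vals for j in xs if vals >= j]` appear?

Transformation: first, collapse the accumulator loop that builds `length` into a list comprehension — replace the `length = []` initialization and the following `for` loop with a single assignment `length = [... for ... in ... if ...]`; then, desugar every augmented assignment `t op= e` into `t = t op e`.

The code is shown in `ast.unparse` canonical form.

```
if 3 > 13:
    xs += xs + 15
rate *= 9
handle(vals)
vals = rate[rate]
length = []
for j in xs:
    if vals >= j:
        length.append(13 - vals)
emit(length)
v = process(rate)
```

6

Transformed code:
if 3 > 13:
    xs = xs + (xs + 15)
rate = rate * 9
handle(vals)
vals = rate[rate]
length = [13 - vals for j in xs if vals >= j]
emit(length)
v = process(rate)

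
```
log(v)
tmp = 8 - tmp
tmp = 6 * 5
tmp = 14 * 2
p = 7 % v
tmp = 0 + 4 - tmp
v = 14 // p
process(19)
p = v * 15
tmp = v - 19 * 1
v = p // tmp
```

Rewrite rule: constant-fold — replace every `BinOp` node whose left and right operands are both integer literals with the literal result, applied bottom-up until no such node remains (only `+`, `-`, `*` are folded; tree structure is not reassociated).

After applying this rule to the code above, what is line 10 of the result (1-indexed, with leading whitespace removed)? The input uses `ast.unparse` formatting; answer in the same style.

Transformed code:
log(v)
tmp = 8 - tmp
tmp = 30
tmp = 28
p = 7 % v
tmp = 4 - tmp
v = 14 // p
process(19)
p = v * 15
tmp = v - 19
v = p // tmp

tmp = v - 19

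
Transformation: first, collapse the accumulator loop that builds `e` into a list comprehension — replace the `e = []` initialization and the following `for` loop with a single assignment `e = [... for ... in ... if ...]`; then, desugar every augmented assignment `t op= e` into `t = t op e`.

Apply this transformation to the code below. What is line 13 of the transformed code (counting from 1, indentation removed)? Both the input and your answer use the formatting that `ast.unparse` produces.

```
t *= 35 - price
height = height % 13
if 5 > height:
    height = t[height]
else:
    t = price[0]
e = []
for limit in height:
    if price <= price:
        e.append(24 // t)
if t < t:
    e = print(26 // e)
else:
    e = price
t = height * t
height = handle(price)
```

height = handle(price)

Transformed code:
t = t * (35 - price)
height = height % 13
if 5 > height:
    height = t[height]
else:
    t = price[0]
e = [24 // t for limit in height if price <= price]
if t < t:
    e = print(26 // e)
else:
    e = price
t = height * t
height = handle(price)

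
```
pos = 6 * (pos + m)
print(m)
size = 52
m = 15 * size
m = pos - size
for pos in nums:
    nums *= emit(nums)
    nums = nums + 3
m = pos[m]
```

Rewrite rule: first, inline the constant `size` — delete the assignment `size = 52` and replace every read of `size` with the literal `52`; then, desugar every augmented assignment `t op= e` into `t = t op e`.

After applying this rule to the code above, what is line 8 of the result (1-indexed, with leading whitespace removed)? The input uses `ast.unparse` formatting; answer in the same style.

Transformed code:
pos = 6 * (pos + m)
print(m)
m = 15 * 52
m = pos - 52
for pos in nums:
    nums = nums * emit(nums)
    nums = nums + 3
m = pos[m]

m = pos[m]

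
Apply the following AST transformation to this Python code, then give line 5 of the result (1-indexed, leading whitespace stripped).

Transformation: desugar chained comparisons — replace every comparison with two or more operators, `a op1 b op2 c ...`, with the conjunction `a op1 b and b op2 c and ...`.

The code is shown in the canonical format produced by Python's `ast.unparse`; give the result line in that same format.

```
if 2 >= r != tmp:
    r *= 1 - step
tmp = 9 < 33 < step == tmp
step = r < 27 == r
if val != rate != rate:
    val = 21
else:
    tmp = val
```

if val != rate and rate != rate:

Transformed code:
if 2 >= r and r != tmp:
    r *= 1 - step
tmp = 9 < 33 and 33 < step and (step == tmp)
step = r < 27 and 27 == r
if val != rate and rate != rate:
    val = 21
else:
    tmp = val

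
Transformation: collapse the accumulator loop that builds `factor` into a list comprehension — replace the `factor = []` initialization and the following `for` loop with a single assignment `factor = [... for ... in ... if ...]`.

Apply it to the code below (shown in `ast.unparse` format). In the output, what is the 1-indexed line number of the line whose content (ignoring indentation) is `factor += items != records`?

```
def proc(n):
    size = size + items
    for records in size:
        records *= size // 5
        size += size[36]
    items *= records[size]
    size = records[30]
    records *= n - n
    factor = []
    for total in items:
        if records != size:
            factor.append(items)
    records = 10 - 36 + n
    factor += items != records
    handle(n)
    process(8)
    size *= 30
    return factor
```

11

Transformed code:
def proc(n):
    size = size + items
    for records in size:
        records *= size // 5
        size += size[36]
    items *= records[size]
    size = records[30]
    records *= n - n
    factor = [items for total in items if records != size]
    records = 10 - 36 + n
    factor += items != records
    handle(n)
    process(8)
    size *= 30
    return factor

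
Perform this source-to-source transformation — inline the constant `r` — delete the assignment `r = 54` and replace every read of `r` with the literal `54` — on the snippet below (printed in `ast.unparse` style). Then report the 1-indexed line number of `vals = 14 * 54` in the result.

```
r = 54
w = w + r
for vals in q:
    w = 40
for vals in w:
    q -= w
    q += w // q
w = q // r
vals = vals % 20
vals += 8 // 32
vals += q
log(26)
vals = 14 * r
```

Transformed code:
w = w + 54
for vals in q:
    w = 40
for vals in w:
    q -= w
    q += w // q
w = q // 54
vals = vals % 20
vals += 8 // 32
vals += q
log(26)
vals = 14 * 54

12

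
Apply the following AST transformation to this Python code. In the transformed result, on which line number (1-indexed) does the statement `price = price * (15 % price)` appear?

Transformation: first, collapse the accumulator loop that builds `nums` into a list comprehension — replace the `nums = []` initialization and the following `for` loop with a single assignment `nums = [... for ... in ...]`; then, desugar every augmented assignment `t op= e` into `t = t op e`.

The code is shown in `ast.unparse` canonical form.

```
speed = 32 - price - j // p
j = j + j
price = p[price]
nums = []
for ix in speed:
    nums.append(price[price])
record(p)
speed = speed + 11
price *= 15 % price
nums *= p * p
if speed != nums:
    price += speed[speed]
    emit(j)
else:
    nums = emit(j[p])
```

7

Transformed code:
speed = 32 - price - j // p
j = j + j
price = p[price]
nums = [price[price] for ix in speed]
record(p)
speed = speed + 11
price = price * (15 % price)
nums = nums * (p * p)
if speed != nums:
    price = price + speed[speed]
    emit(j)
else:
    nums = emit(j[p])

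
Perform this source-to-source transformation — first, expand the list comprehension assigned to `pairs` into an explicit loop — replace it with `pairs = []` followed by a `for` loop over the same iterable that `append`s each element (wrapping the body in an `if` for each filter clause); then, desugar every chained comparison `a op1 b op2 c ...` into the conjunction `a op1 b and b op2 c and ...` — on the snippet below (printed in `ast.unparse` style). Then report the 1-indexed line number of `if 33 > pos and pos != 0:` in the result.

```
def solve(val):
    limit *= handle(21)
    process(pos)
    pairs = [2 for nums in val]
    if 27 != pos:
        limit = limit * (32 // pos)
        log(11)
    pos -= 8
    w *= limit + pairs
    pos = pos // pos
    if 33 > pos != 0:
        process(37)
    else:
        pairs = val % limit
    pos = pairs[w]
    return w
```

13

Transformed code:
def solve(val):
    limit *= handle(21)
    process(pos)
    pairs = []
    for nums in val:
        pairs.append(2)
    if 27 != pos:
        limit = limit * (32 // pos)
        log(11)
    pos -= 8
    w *= limit + pairs
    pos = pos // pos
    if 33 > pos and pos != 0:
        process(37)
    else:
        pairs = val % limit
    pos = pairs[w]
    return w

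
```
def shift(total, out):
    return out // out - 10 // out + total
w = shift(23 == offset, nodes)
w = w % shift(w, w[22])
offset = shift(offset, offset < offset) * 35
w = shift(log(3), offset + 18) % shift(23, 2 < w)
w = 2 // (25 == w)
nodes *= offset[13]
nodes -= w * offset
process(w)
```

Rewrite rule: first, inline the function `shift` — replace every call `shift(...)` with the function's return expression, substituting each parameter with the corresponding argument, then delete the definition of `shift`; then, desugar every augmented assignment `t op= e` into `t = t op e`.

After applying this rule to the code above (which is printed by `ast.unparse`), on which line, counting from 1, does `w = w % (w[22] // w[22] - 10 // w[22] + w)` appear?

Transformed code:
w = nodes // nodes - 10 // nodes + (23 == offset)
w = w % (w[22] // w[22] - 10 // w[22] + w)
offset = ((offset < offset) // (offset < offset) - 10 // (offset < offset) + offset) * 35
w = ((offset + 18) // (offset + 18) - 10 // (offset + 18) + log(3)) % ((2 < w) // (2 < w) - 10 // (2 < w) + 23)
w = 2 // (25 == w)
nodes = nodes * offset[13]
nodes = nodes - w * offset
process(w)

2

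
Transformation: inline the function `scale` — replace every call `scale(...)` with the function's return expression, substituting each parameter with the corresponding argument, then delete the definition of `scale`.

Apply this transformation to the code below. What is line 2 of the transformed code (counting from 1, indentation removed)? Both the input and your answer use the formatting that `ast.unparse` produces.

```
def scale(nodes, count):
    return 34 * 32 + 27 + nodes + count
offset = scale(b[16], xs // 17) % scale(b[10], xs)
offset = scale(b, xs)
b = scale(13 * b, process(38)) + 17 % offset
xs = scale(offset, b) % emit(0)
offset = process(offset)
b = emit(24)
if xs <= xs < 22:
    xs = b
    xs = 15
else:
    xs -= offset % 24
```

offset = 34 * 32 + 27 + b + xs

Transformed code:
offset = (34 * 32 + 27 + b[16] + xs // 17) % (34 * 32 + 27 + b[10] + xs)
offset = 34 * 32 + 27 + b + xs
b = 34 * 32 + 27 + 13 * b + process(38) + 17 % offset
xs = (34 * 32 + 27 + offset + b) % emit(0)
offset = process(offset)
b = emit(24)
if xs <= xs < 22:
    xs = b
    xs = 15
else:
    xs -= offset % 24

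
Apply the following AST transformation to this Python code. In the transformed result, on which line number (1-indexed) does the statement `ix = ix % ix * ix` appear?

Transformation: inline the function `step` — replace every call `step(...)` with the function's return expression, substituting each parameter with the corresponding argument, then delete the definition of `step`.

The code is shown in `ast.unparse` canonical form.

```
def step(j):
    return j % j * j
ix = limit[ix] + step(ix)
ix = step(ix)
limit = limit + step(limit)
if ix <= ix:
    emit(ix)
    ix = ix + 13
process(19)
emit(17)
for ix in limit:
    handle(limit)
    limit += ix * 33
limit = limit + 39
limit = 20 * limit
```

2

Transformed code:
ix = limit[ix] + ix % ix * ix
ix = ix % ix * ix
limit = limit + limit % limit * limit
if ix <= ix:
    emit(ix)
    ix = ix + 13
process(19)
emit(17)
for ix in limit:
    handle(limit)
    limit += ix * 33
limit = limit + 39
limit = 20 * limit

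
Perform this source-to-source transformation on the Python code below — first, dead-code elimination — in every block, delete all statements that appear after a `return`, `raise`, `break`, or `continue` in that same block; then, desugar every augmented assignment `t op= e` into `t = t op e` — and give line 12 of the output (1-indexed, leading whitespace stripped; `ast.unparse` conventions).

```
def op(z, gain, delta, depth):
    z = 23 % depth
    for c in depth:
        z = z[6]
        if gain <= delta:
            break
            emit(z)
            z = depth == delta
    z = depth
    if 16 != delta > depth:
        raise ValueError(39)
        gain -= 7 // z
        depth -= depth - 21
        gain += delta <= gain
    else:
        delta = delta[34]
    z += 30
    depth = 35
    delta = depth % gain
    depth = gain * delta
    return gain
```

Transformed code:
def op(z, gain, delta, depth):
    z = 23 % depth
    for c in depth:
        z = z[6]
        if gain <= delta:
            break
    z = depth
    if 16 != delta > depth:
        raise ValueError(39)
    else:
        delta = delta[34]
    z = z + 30
    depth = 35
    delta = depth % gain
    depth = gain * delta
    return gain

z = z + 30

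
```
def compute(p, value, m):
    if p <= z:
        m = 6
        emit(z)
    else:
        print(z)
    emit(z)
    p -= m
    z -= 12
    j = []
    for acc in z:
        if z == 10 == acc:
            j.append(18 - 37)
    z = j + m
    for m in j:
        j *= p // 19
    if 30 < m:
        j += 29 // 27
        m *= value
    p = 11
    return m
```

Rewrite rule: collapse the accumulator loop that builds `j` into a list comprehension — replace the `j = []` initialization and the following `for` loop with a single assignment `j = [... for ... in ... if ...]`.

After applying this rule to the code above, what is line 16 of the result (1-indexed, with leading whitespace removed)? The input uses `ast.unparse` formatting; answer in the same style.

Transformed code:
def compute(p, value, m):
    if p <= z:
        m = 6
        emit(z)
    else:
        print(z)
    emit(z)
    p -= m
    z -= 12
    j = [18 - 37 for acc in z if z == 10 == acc]
    z = j + m
    for m in j:
        j *= p // 19
    if 30 < m:
        j += 29 // 27
        m *= value
    p = 11
    return m

m *= value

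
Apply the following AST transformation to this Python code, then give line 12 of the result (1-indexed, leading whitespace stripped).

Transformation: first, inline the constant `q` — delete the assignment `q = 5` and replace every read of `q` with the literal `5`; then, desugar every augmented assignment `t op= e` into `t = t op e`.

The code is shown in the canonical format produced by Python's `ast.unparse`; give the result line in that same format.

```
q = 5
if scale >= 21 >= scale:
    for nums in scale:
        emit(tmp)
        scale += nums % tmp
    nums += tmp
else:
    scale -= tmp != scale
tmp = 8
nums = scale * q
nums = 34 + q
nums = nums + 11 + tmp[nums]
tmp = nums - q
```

Transformed code:
if scale >= 21 >= scale:
    for nums in scale:
        emit(tmp)
        scale = scale + nums % tmp
    nums = nums + tmp
else:
    scale = scale - (tmp != scale)
tmp = 8
nums = scale * 5
nums = 34 + 5
nums = nums + 11 + tmp[nums]
tmp = nums - 5

tmp = nums - 5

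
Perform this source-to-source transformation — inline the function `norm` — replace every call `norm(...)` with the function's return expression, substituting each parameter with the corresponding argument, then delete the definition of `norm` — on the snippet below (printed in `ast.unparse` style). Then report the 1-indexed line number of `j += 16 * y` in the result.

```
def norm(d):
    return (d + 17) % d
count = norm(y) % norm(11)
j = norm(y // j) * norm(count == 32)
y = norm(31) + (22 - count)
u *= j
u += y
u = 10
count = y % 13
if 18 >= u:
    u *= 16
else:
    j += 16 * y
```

11

Transformed code:
count = (y + 17) % y % ((11 + 17) % 11)
j = (y // j + 17) % (y // j) * (((count == 32) + 17) % (count == 32))
y = (31 + 17) % 31 + (22 - count)
u *= j
u += y
u = 10
count = y % 13
if 18 >= u:
    u *= 16
else:
    j += 16 * y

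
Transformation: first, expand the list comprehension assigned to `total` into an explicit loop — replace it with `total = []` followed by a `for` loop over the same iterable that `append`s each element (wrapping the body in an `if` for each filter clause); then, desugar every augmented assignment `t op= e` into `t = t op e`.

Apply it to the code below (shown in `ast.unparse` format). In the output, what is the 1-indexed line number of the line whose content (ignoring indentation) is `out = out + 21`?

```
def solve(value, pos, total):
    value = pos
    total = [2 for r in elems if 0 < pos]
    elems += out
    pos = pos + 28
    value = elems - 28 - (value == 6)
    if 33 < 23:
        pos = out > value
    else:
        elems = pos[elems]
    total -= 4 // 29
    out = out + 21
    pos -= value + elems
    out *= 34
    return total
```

15

Transformed code:
def solve(value, pos, total):
    value = pos
    total = []
    for r in elems:
        if 0 < pos:
            total.append(2)
    elems = elems + out
    pos = pos + 28
    value = elems - 28 - (value == 6)
    if 33 < 23:
        pos = out > value
    else:
        elems = pos[elems]
    total = total - 4 // 29
    out = out + 21
    pos = pos - (value + elems)
    out = out * 34
    return total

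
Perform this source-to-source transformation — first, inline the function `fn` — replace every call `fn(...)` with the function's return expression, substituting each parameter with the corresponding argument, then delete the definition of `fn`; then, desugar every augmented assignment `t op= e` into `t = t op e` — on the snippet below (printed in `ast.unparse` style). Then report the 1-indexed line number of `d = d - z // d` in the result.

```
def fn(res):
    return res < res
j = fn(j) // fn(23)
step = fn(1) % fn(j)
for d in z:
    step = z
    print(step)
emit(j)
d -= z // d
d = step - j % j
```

7

Transformed code:
j = (j < j) // (23 < 23)
step = (1 < 1) % (j < j)
for d in z:
    step = z
    print(step)
emit(j)
d = d - z // d
d = step - j % j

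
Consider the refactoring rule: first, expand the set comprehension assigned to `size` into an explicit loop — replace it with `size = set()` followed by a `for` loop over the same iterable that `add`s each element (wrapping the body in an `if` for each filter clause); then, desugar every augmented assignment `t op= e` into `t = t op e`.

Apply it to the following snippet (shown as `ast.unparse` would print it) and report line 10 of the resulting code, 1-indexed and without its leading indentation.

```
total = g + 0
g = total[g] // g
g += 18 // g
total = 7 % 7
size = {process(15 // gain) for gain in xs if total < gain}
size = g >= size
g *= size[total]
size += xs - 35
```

Transformed code:
total = g + 0
g = total[g] // g
g = g + 18 // g
total = 7 % 7
size = set()
for gain in xs:
    if total < gain:
        size.add(process(15 // gain))
size = g >= size
g = g * size[total]
size = size + (xs - 35)

g = g * size[total]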